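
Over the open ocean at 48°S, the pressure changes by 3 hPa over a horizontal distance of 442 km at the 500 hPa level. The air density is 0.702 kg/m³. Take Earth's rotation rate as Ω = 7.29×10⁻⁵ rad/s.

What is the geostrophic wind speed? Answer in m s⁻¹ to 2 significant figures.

8.9 m s⁻¹

Coriolis parameter at 48°S:
f = 2Ω sin φ = 2 × 7.29×10⁻⁵ × sin 48° = 1.08×10⁻⁴ s⁻¹
Pressure gradient: |∂P/∂n| = 300 Pa / 442000 m = 6.79×10⁻⁴ Pa/m
Geostrophic balance (pressure-gradient force = Coriolis force):
V_g = (1/(fρ)) |∂P/∂n| = 6.79×10⁻⁴ / (1.08×10⁻⁴ × 0.702) = 8.92 m/s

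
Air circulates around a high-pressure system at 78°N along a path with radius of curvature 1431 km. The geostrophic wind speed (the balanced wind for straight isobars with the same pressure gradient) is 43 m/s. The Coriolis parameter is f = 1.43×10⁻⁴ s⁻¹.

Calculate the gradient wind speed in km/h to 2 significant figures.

220 km/h

Around a high, pressure-gradient force acts outward with centrifugal, so Coriolis balances both:
fV = (1/ρ)|∂P/∂n| + V²/R  →  V² − fR·V + fR·V_g = 0
With fR = 1.43×10⁻⁴ × 1431×10³ m = 205 m/s:
V = [fR − √((fR)² − 4 fR V_g)]/2 = [205 − √(205² − 4×205×43)]/2 = 61.5 m/s
Supergeostrophic (V > V_g = 43 m/s), as expected around a high.
Converting: 61.5 m/s × 3.6 = 220 km/h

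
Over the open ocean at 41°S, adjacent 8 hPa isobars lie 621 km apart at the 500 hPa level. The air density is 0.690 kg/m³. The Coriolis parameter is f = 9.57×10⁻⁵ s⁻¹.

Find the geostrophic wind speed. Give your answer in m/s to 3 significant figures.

19.5 m/s

Pressure gradient: |∂P/∂n| = 800 Pa / 621000 m = 1.29×10⁻³ Pa/m
Geostrophic balance (pressure-gradient force = Coriolis force):
V_g = (1/(fρ)) |∂P/∂n| = 1.29×10⁻³ / (9.57×10⁻⁵ × 0.690) = 19.5 m/s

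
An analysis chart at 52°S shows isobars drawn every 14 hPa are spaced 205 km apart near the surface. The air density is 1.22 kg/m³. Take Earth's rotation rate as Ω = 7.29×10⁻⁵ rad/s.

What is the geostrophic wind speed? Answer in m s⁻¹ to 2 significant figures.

49 m s⁻¹

Coriolis parameter at 52°S:
f = 2Ω sin φ = 2 × 7.29×10⁻⁵ × sin 52° = 1.15×10⁻⁴ s⁻¹
Pressure gradient: |∂P/∂n| = 1400 Pa / 205000 m = 6.83×10⁻³ Pa/m
Geostrophic balance (pressure-gradient force = Coriolis force):
V_g = (1/(fρ)) |∂P/∂n| = 6.83×10⁻³ / (1.15×10⁻⁴ × 1.22) = 48.7 m/s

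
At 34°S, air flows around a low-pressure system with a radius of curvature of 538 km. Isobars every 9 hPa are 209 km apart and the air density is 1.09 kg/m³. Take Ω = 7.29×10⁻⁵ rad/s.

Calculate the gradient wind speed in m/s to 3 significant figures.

29.1 m/s

Coriolis parameter at 34°S:
f = 2Ω sin φ = 2 × 7.29×10⁻⁵ × sin 34° = 8.15×10⁻⁵ s⁻¹
Pressure gradient: |∂P/∂n| = 900 Pa / 209000 m = 4.31×10⁻³ Pa/m
Geostrophic speed: V_g = |∂P/∂n|/(fρ) = 4.31×10⁻³/(8.15×10⁻⁵ × 1.09) = 48.5 m/s
Around a low, centrifugal force acts outward with Coriolis, so pressure-gradient force balances both:
(1/ρ)|∂P/∂n| = fV + V²/R  →  V² + fR·V − fR·V_g = 0
With fR = 8.15×10⁻⁵ × 538×10³ m = 43.9 m/s:
V = [−fR + √((fR)² + 4 fR V_g)]/2 = [−43.9 + √(43.9² + 4×43.9×48.5)]/2 = 29.1 m/s
Subgeostrophic (V < V_g = 48.5 m/s), as expected around a low.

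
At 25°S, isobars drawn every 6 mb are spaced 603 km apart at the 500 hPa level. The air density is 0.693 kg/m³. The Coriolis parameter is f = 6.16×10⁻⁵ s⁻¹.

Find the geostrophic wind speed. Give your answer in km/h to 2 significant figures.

84 km/h

Pressure gradient: |∂P/∂n| = 600 Pa / 603000 m = 9.95×10⁻⁴ Pa/m
Geostrophic balance (pressure-gradient force = Coriolis force):
V_g = (1/(fρ)) |∂P/∂n| = 9.95×10⁻⁴ / (6.16×10⁻⁵ × 0.693) = 23.3 m/s
Converting: 23.3 m/s × 3.6 = 84 km/h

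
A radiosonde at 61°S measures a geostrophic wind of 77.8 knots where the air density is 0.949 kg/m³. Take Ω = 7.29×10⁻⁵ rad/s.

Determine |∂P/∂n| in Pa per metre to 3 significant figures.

Coriolis parameter at 61°S:
f = 2Ω sin φ = 2 × 7.29×10⁻⁵ × sin 61° = 1.28×10⁻⁴ s⁻¹
Wind speed in SI: 77.8 knots = 40.0 m/s
Geostrophic balance rearranged: |∂P/∂n| = f ρ V_g
|∂P/∂n| = 1.28×10⁻⁴ × 0.949 × 40.0 = 4.84×10⁻³ Pa/m

4.84×10⁻³ Pa/m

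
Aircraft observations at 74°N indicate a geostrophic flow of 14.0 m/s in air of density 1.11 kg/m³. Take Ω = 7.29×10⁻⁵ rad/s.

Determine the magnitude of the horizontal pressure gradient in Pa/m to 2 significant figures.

Coriolis parameter at 74°N:
f = 2Ω sin φ = 2 × 7.29×10⁻⁵ × sin 74° = 1.40×10⁻⁴ s⁻¹
Geostrophic balance rearranged: |∂P/∂n| = f ρ V_g
|∂P/∂n| = 1.40×10⁻⁴ × 1.11 × 14.0 = 2.18×10⁻³ Pa/m

2.2×10⁻³ Pa/m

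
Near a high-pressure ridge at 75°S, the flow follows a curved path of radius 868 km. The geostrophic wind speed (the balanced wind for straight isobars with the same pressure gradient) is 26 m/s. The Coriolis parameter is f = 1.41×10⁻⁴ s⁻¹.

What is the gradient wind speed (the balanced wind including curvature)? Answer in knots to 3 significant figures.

Around a high, pressure-gradient force acts outward with centrifugal, so Coriolis balances both:
fV = (1/ρ)|∂P/∂n| + V²/R  →  V² − fR·V + fR·V_g = 0
With fR = 1.41×10⁻⁴ × 868×10³ m = 122 m/s:
V = [fR − √((fR)² − 4 fR V_g)]/2 = [122 − √(122² − 4×122×26)]/2 = 37.5 m/s
Supergeostrophic (V > V_g = 26 m/s), as expected around a high.
Converting: 37.5 m/s × 1.944 = 72.8 knots

72.8 knots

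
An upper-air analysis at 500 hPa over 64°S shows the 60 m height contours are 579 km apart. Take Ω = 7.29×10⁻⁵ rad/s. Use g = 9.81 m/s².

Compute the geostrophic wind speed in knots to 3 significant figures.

Coriolis parameter at 64°S:
f = 2Ω sin φ = 2 × 7.29×10⁻⁵ × sin 64° = 1.31×10⁻⁴ s⁻¹
Height gradient: |∂Z/∂n| = 60 m / 579000 m = 1.04×10⁻⁴
On a pressure surface, geostrophic balance gives V_g = (g/f)|∂Z/∂n|:
V_g = 9.81 × 1.04×10⁻⁴ / 1.31×10⁻⁴ = 7.76 m/s
Converting: 7.76 m/s × 1.944 = 15.1 knots

15.1 knots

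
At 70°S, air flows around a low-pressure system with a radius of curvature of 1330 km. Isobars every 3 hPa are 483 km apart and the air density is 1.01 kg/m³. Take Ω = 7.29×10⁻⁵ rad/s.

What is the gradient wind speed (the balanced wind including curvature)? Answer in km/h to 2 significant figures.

Coriolis parameter at 70°S:
f = 2Ω sin φ = 2 × 7.29×10⁻⁵ × sin 70° = 1.37×10⁻⁴ s⁻¹
Pressure gradient: |∂P/∂n| = 300 Pa / 483000 m = 6.21×10⁻⁴ Pa/m
Geostrophic speed: V_g = |∂P/∂n|/(fρ) = 6.21×10⁻⁴/(1.37×10⁻⁴ × 1.01) = 4.49 m/s
Around a low, centrifugal force acts outward with Coriolis, so pressure-gradient force balances both:
(1/ρ)|∂P/∂n| = fV + V²/R  →  V² + fR·V − fR·V_g = 0
With fR = 1.37×10⁻⁴ × 1330×10³ m = 182 m/s:
V = [−fR + √((fR)² + 4 fR V_g)]/2 = [−182 + √(182² + 4×182×4.49)]/2 = 4.38 m/s
Subgeostrophic (V < V_g = 4.49 m/s), as expected around a low.
Converting: 4.38 m/s × 3.6 = 16 km/h

16 km/h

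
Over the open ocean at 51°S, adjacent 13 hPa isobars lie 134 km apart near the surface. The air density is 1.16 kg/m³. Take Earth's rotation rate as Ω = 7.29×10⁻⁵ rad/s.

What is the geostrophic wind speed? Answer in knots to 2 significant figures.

Coriolis parameter at 51°S:
f = 2Ω sin φ = 2 × 7.29×10⁻⁵ × sin 51° = 1.13×10⁻⁴ s⁻¹
Pressure gradient: |∂P/∂n| = 1300 Pa / 134000 m = 9.70×10⁻³ Pa/m
Geostrophic balance (pressure-gradient force = Coriolis force):
V_g = (1/(fρ)) |∂P/∂n| = 9.70×10⁻³ / (1.13×10⁻⁴ × 1.16) = 73.8 m/s
Converting: 73.8 m/s × 1.944 = 140 knots

140 knots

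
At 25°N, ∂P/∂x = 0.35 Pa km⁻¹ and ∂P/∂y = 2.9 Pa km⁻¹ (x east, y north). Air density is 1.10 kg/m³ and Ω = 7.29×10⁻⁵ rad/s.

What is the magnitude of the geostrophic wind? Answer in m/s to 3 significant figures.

43.1 m/s

Coriolis parameter at 25°N:
f = 2Ω sin φ = 2 × 7.29×10⁻⁵ × sin 25° = 6.16×10⁻⁵ s⁻¹
Component geostrophic relations (x east, y north):
u_g = −(1/(fρ)) ∂P/∂y,  v_g = (1/(fρ)) ∂P/∂x
u_g = −(2.9×10⁻³)/(6.16×10⁻⁵ × 1.10) = −42.8 m/s;  v_g = (0.35×10⁻³)/(6.16×10⁻⁵ × 1.10) = 5.16 m/s
|V_g| = √(u_g² + v_g²) = 43.1 m/s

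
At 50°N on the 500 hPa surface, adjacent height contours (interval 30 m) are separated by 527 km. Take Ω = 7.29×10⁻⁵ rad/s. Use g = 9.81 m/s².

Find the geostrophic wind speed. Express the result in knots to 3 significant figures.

9.72 knots

Coriolis parameter at 50°N:
f = 2Ω sin φ = 2 × 7.29×10⁻⁵ × sin 50° = 1.12×10⁻⁴ s⁻¹
Height gradient: |∂Z/∂n| = 30 m / 527000 m = 5.69×10⁻⁵
On a pressure surface, geostrophic balance gives V_g = (g/f)|∂Z/∂n|:
V_g = 9.81 × 5.69×10⁻⁵ / 1.12×10⁻⁴ = 5.00 m/s
Converting: 5.00 m/s × 1.944 = 9.72 knots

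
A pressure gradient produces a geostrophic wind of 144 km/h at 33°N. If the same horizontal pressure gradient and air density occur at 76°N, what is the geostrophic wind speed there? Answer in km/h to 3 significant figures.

80.8 km/h

With the same pressure gradient and density, V_g ∝ 1/f ∝ 1/sin φ.
V₂ = V₁ · sin φ₁ / sin φ₂ = 144 × sin 33° / sin 76°
V₂ = 144 × 0.5446/0.9703 = 80.8 km/h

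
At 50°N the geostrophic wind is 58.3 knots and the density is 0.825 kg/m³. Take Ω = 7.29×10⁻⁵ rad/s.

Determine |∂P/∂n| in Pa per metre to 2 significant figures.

Coriolis parameter at 50°N:
f = 2Ω sin φ = 2 × 7.29×10⁻⁵ × sin 50° = 1.12×10⁻⁴ s⁻¹
Wind speed in SI: 58.3 knots = 30.0 m/s
Geostrophic balance rearranged: |∂P/∂n| = f ρ V_g
|∂P/∂n| = 1.12×10⁻⁴ × 0.825 × 30.0 = 2.76×10⁻³ Pa/m

2.8×10⁻³ Pa/m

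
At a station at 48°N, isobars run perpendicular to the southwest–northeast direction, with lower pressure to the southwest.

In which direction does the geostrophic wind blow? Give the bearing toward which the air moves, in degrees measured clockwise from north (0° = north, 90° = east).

The pressure-gradient force points toward the southwest (bearing 225°).
Geostrophic balance: in the Northern Hemisphere the Coriolis force deflects motion to the right, so the geostrophic wind blows 90° to the right of the pressure-gradient force (low pressure on the left).
Rotating 225° by 90° clockwise gives 315° — the wind blows toward the northwest.

315°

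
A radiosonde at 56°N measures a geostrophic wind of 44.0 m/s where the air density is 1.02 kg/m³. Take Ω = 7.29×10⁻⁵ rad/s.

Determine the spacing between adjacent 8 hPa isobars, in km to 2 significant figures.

Coriolis parameter at 56°N:
f = 2Ω sin φ = 2 × 7.29×10⁻⁵ × sin 56° = 1.21×10⁻⁴ s⁻¹
Geostrophic balance rearranged: |∂P/∂n| = f ρ V_g
|∂P/∂n| = 1.21×10⁻⁴ × 1.02 × 44.0 = 5.42×10⁻³ Pa/m
Isobar spacing: Δn = ΔP/|∂P/∂n| = 800 Pa / 5.42×10⁻³ Pa/m = 147471 m ≈ 150 km

150 km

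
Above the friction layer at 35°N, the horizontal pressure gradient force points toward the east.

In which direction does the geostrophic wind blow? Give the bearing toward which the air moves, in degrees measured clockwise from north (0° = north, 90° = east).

180°

The pressure-gradient force points toward the east (bearing 090°).
Geostrophic balance: in the Northern Hemisphere the Coriolis force deflects motion to the right, so the geostrophic wind blows 90° to the right of the pressure-gradient force (low pressure on the left).
Rotating 090° by 90° clockwise gives 180° — the wind blows toward the south.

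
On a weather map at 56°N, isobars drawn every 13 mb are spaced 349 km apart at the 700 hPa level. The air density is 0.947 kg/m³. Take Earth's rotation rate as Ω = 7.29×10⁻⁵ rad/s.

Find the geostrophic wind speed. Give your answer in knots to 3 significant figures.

63.3 knots

Coriolis parameter at 56°N:
f = 2Ω sin φ = 2 × 7.29×10⁻⁵ × sin 56° = 1.21×10⁻⁴ s⁻¹
Pressure gradient: |∂P/∂n| = 1300 Pa / 349000 m = 3.72×10⁻³ Pa/m
Geostrophic balance (pressure-gradient force = Coriolis force):
V_g = (1/(fρ)) |∂P/∂n| = 3.72×10⁻³ / (1.21×10⁻⁴ × 0.947) = 32.5 m/s
Converting: 32.5 m/s × 1.944 = 63.3 knots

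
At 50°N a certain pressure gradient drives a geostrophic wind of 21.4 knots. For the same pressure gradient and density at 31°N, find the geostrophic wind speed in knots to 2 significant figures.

With the same pressure gradient and density, V_g ∝ 1/f ∝ 1/sin φ.
V₂ = V₁ · sin φ₁ / sin φ₂ = 21.4 × sin 50° / sin 31°
V₂ = 21.4 × 0.7660/0.5150 = 32 knots

32 knots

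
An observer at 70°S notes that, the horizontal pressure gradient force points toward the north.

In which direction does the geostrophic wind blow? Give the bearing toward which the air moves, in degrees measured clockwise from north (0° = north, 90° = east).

270°

The pressure-gradient force points toward the north (bearing 000°).
Geostrophic balance: in the Southern Hemisphere the Coriolis force deflects motion to the left, so the geostrophic wind blows 90° to the left of the pressure-gradient force (low pressure on the right).
Rotating 000° by 90° counterclockwise gives 270° — the wind blows toward the west.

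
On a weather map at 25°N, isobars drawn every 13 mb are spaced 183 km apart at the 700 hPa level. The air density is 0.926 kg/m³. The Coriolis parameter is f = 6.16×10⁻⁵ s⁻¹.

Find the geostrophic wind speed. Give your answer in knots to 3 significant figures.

Pressure gradient: |∂P/∂n| = 1300 Pa / 183000 m = 7.10×10⁻³ Pa/m
Geostrophic balance (pressure-gradient force = Coriolis force):
V_g = (1/(fρ)) |∂P/∂n| = 7.10×10⁻³ / (6.16×10⁻⁵ × 0.926) = 125 m/s
Converting: 125 m/s × 1.944 = 242 knots

242 knots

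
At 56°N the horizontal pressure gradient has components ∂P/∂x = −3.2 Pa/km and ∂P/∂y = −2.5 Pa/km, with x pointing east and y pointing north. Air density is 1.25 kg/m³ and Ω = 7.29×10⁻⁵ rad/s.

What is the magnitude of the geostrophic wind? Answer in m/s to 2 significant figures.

27 m/s

Coriolis parameter at 56°N:
f = 2Ω sin φ = 2 × 7.29×10⁻⁵ × sin 56° = 1.21×10⁻⁴ s⁻¹
Component geostrophic relations (x east, y north):
u_g = −(1/(fρ)) ∂P/∂y,  v_g = (1/(fρ)) ∂P/∂x
u_g = −(−2.5×10⁻³)/(1.21×10⁻⁴ × 1.25) = 16.5 m/s;  v_g = (−3.2×10⁻³)/(1.21×10⁻⁴ × 1.25) = −21.2 m/s
|V_g| = √(u_g² + v_g²) = 26.9 m/s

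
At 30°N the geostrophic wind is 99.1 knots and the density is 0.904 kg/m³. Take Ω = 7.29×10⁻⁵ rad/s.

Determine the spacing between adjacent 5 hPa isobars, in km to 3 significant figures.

Coriolis parameter at 30°N:
f = 2Ω sin φ = 2 × 7.29×10⁻⁵ × sin 30° = 7.29×10⁻⁵ s⁻¹
Wind speed in SI: 99.1 knots = 51.0 m/s
Geostrophic balance rearranged: |∂P/∂n| = f ρ V_g
|∂P/∂n| = 7.29×10⁻⁵ × 0.904 × 51.0 = 3.36×10⁻³ Pa/m
Isobar spacing: Δn = ΔP/|∂P/∂n| = 500 Pa / 3.36×10⁻³ Pa/m = 148820 m ≈ 149 km

149 km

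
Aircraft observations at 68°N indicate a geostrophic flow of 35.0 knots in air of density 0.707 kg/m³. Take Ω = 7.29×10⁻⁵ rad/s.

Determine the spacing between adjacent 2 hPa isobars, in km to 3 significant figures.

116 km

Coriolis parameter at 68°N:
f = 2Ω sin φ = 2 × 7.29×10⁻⁵ × sin 68° = 1.35×10⁻⁴ s⁻¹
Wind speed in SI: 35.0 knots = 18.0 m/s
Geostrophic balance rearranged: |∂P/∂n| = f ρ V_g
|∂P/∂n| = 1.35×10⁻⁴ × 0.707 × 18.0 = 1.72×10⁻³ Pa/m
Isobar spacing: Δn = ΔP/|∂P/∂n| = 200 Pa / 1.72×10⁻³ Pa/m = 116220 m ≈ 116 km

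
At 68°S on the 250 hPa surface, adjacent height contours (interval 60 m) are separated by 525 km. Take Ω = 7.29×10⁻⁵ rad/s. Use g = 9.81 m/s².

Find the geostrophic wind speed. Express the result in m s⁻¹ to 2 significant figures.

Coriolis parameter at 68°S:
f = 2Ω sin φ = 2 × 7.29×10⁻⁵ × sin 68° = 1.35×10⁻⁴ s⁻¹
Height gradient: |∂Z/∂n| = 60 m / 525000 m = 1.14×10⁻⁴
On a pressure surface, geostrophic balance gives V_g = (g/f)|∂Z/∂n|:
V_g = 9.81 × 1.14×10⁻⁴ / 1.35×10⁻⁴ = 8.29 m/s

8.3 m s⁻¹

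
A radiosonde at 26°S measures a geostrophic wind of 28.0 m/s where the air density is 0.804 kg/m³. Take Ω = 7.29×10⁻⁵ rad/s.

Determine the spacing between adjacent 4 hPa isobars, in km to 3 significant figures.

278 km

Coriolis parameter at 26°S:
f = 2Ω sin φ = 2 × 7.29×10⁻⁵ × sin 26° = 6.39×10⁻⁵ s⁻¹
Geostrophic balance rearranged: |∂P/∂n| = f ρ V_g
|∂P/∂n| = 6.39×10⁻⁵ × 0.804 × 28.0 = 1.44×10⁻³ Pa/m
Isobar spacing: Δn = ΔP/|∂P/∂n| = 400 Pa / 1.44×10⁻³ Pa/m = 278001 m ≈ 278 km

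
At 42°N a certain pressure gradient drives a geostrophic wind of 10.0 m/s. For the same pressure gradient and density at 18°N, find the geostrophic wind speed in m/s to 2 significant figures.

With the same pressure gradient and density, V_g ∝ 1/f ∝ 1/sin φ.
V₂ = V₁ · sin φ₁ / sin φ₂ = 10.0 × sin 42° / sin 18°
V₂ = 10.0 × 0.6691/0.3090 = 22 m/s

22 m/s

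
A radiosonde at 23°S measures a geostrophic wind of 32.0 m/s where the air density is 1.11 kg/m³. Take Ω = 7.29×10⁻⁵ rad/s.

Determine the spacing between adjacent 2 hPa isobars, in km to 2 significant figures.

Coriolis parameter at 23°S:
f = 2Ω sin φ = 2 × 7.29×10⁻⁵ × sin 23° = 5.70×10⁻⁵ s⁻¹
Geostrophic balance rearranged: |∂P/∂n| = f ρ V_g
|∂P/∂n| = 5.70×10⁻⁵ × 1.11 × 32.0 = 2.02×10⁻³ Pa/m
Isobar spacing: Δn = ΔP/|∂P/∂n| = 200 Pa / 2.02×10⁻³ Pa/m = 98837 m ≈ 99 km

99 km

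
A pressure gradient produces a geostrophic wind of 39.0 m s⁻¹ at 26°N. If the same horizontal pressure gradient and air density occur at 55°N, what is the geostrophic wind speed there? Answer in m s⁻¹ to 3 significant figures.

20.9 m s⁻¹

With the same pressure gradient and density, V_g ∝ 1/f ∝ 1/sin φ.
V₂ = V₁ · sin φ₁ / sin φ₂ = 39.0 × sin 26° / sin 55°
V₂ = 39.0 × 0.4384/0.8192 = 20.9 m s⁻¹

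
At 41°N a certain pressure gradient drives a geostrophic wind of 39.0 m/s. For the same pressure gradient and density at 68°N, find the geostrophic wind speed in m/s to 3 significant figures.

27.6 m/s

With the same pressure gradient and density, V_g ∝ 1/f ∝ 1/sin φ.
V₂ = V₁ · sin φ₁ / sin φ₂ = 39.0 × sin 41° / sin 68°
V₂ = 39.0 × 0.6561/0.9272 = 27.6 m/s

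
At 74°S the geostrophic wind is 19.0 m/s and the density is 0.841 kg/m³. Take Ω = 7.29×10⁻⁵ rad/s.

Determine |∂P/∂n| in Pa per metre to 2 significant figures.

2.2×10⁻³ Pa/m

Coriolis parameter at 74°S:
f = 2Ω sin φ = 2 × 7.29×10⁻⁵ × sin 74° = 1.40×10⁻⁴ s⁻¹
Geostrophic balance rearranged: |∂P/∂n| = f ρ V_g
|∂P/∂n| = 1.40×10⁻⁴ × 0.841 × 19.0 = 2.24×10⁻³ Pa/m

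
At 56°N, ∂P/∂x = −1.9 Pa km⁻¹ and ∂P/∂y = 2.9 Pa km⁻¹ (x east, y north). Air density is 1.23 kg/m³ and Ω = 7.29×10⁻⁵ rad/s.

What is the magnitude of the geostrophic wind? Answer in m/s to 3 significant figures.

Coriolis parameter at 56°N:
f = 2Ω sin φ = 2 × 7.29×10⁻⁵ × sin 56° = 1.21×10⁻⁴ s⁻¹
Component geostrophic relations (x east, y north):
u_g = −(1/(fρ)) ∂P/∂y,  v_g = (1/(fρ)) ∂P/∂x
u_g = −(2.9×10⁻³)/(1.21×10⁻⁴ × 1.23) = −19.5 m/s;  v_g = (−1.9×10⁻³)/(1.21×10⁻⁴ × 1.23) = −12.8 m/s
|V_g| = √(u_g² + v_g²) = 23.3 m/s

23.3 m/s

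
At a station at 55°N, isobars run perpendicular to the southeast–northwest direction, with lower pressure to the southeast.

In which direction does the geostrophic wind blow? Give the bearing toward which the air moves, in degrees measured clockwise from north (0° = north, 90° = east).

225°

The pressure-gradient force points toward the southeast (bearing 135°).
Geostrophic balance: in the Northern Hemisphere the Coriolis force deflects motion to the right, so the geostrophic wind blows 90° to the right of the pressure-gradient force (low pressure on the left).
Rotating 135° by 90° clockwise gives 225° — the wind blows toward the southwest.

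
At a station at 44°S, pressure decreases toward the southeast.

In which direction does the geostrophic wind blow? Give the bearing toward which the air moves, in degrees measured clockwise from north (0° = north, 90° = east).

045°

The pressure-gradient force points toward the southeast (bearing 135°).
Geostrophic balance: in the Southern Hemisphere the Coriolis force deflects motion to the left, so the geostrophic wind blows 90° to the left of the pressure-gradient force (low pressure on the right).
Rotating 135° by 90° counterclockwise gives 045° — the wind blows toward the northeast.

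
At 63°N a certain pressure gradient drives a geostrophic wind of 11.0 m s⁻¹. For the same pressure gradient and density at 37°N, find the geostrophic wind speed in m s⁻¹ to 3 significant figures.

16.3 m s⁻¹

With the same pressure gradient and density, V_g ∝ 1/f ∝ 1/sin φ.
V₂ = V₁ · sin φ₁ / sin φ₂ = 11.0 × sin 63° / sin 37°
V₂ = 11.0 × 0.8910/0.6018 = 16.3 m s⁻¹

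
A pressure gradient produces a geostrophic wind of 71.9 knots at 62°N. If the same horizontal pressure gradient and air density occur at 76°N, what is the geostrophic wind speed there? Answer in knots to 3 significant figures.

With the same pressure gradient and density, V_g ∝ 1/f ∝ 1/sin φ.
V₂ = V₁ · sin φ₁ / sin φ₂ = 71.9 × sin 62° / sin 76°
V₂ = 71.9 × 0.8829/0.9703 = 65.4 knots

65.4 knots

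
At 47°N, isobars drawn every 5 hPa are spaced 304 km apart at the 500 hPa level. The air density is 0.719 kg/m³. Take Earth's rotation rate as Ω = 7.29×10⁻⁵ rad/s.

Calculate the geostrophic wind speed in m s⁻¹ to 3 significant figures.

Coriolis parameter at 47°N:
f = 2Ω sin φ = 2 × 7.29×10⁻⁵ × sin 47° = 1.07×10⁻⁴ s⁻¹
Pressure gradient: |∂P/∂n| = 500 Pa / 304000 m = 1.64×10⁻³ Pa/m
Geostrophic balance (pressure-gradient force = Coriolis force):
V_g = (1/(fρ)) |∂P/∂n| = 1.64×10⁻³ / (1.07×10⁻⁴ × 0.719) = 21.5 m/s

21.5 m s⁻¹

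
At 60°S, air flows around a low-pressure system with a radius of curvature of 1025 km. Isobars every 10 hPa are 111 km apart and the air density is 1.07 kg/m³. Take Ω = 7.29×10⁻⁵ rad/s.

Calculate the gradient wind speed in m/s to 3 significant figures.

48.5 m/s

Coriolis parameter at 60°S:
f = 2Ω sin φ = 2 × 7.29×10⁻⁵ × sin 60° = 1.26×10⁻⁴ s⁻¹
Pressure gradient: |∂P/∂n| = 1000 Pa / 111000 m = 9.01×10⁻³ Pa/m
Geostrophic speed: V_g = |∂P/∂n|/(fρ) = 9.01×10⁻³/(1.26×10⁻⁴ × 1.07) = 66.7 m/s
Around a low, centrifugal force acts outward with Coriolis, so pressure-gradient force balances both:
(1/ρ)|∂P/∂n| = fV + V²/R  →  V² + fR·V − fR·V_g = 0
With fR = 1.26×10⁻⁴ × 1025×10³ m = 129 m/s:
V = [−fR + √((fR)² + 4 fR V_g)]/2 = [−129 + √(129² + 4×129×66.7)]/2 = 48.5 m/s
Subgeostrophic (V < V_g = 66.7 m/s), as expected around a low.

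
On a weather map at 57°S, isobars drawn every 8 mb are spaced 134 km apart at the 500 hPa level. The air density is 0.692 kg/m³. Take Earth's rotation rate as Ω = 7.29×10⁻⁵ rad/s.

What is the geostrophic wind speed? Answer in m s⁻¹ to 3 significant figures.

Coriolis parameter at 57°S:
f = 2Ω sin φ = 2 × 7.29×10⁻⁵ × sin 57° = 1.22×10⁻⁴ s⁻¹
Pressure gradient: |∂P/∂n| = 800 Pa / 134000 m = 5.97×10⁻³ Pa/m
Geostrophic balance (pressure-gradient force = Coriolis force):
V_g = (1/(fρ)) |∂P/∂n| = 5.97×10⁻³ / (1.22×10⁻⁴ × 0.692) = 70.6 m/s

70.6 m s⁻¹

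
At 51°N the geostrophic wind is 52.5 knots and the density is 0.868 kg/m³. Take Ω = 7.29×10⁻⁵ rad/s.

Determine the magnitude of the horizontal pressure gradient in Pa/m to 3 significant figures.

2.66×10⁻³ Pa/m

Coriolis parameter at 51°N:
f = 2Ω sin φ = 2 × 7.29×10⁻⁵ × sin 51° = 1.13×10⁻⁴ s⁻¹
Wind speed in SI: 52.5 knots = 27.0 m/s
Geostrophic balance rearranged: |∂P/∂n| = f ρ V_g
|∂P/∂n| = 1.13×10⁻⁴ × 0.868 × 27.0 = 2.66×10⁻³ Pa/m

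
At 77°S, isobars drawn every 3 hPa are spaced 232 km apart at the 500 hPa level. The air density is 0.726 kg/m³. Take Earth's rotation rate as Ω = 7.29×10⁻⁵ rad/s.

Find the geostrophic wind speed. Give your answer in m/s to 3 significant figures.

12.5 m/s

Coriolis parameter at 77°S:
f = 2Ω sin φ = 2 × 7.29×10⁻⁵ × sin 77° = 1.42×10⁻⁴ s⁻¹
Pressure gradient: |∂P/∂n| = 300 Pa / 232000 m = 1.29×10⁻³ Pa/m
Geostrophic balance (pressure-gradient force = Coriolis force):
V_g = (1/(fρ)) |∂P/∂n| = 1.29×10⁻³ / (1.42×10⁻⁴ × 0.726) = 12.5 m/s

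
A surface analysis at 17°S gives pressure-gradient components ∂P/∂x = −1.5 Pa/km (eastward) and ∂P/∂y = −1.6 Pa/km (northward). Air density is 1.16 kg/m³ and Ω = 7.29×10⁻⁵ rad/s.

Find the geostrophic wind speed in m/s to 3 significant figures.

44.4 m/s

Coriolis parameter at 17°S:
f = 2Ω sin φ = 2 × 7.29×10⁻⁵ × sin 17° = 4.26×10⁻⁵ s⁻¹
In the Southern Hemisphere f is negative: f = −4.26×10⁻⁵ s⁻¹.
Component geostrophic relations (x east, y north):
u_g = −(1/(fρ)) ∂P/∂y,  v_g = (1/(fρ)) ∂P/∂x
u_g = −(−1.6×10⁻³)/(−4.26×10⁻⁵ × 1.16) = −32.4 m/s;  v_g = (−1.5×10⁻³)/(−4.26×10⁻⁵ × 1.16) = 30.3 m/s
|V_g| = √(u_g² + v_g²) = 44.4 m/s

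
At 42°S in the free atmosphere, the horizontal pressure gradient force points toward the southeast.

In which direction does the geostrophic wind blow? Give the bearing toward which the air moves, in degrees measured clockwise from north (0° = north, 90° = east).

045°

The pressure-gradient force points toward the southeast (bearing 135°).
Geostrophic balance: in the Southern Hemisphere the Coriolis force deflects motion to the left, so the geostrophic wind blows 90° to the left of the pressure-gradient force (low pressure on the right).
Rotating 135° by 90° counterclockwise gives 045° — the wind blows toward the northeast.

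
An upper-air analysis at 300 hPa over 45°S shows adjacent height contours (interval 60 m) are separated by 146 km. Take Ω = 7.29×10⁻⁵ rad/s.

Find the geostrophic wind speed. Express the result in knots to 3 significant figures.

Coriolis parameter at 45°S:
f = 2Ω sin φ = 2 × 7.29×10⁻⁵ × sin 45° = 1.03×10⁻⁴ s⁻¹
Height gradient: |∂Z/∂n| = 60 m / 146000 m = 4.11×10⁻⁴
On a pressure surface, geostrophic balance gives V_g = (g/f)|∂Z/∂n|:
V_g = 9.81 × 4.11×10⁻⁴ / 1.03×10⁻⁴ = 39.1 m/s
Converting: 39.1 m/s × 1.944 = 76.0 knots

76.0 knots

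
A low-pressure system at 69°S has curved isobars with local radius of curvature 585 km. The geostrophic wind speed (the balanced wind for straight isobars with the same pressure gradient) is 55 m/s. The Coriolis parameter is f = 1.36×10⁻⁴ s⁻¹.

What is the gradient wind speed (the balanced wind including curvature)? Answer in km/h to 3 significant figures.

Around a low, centrifugal force acts outward with Coriolis, so pressure-gradient force balances both:
(1/ρ)|∂P/∂n| = fV + V²/R  →  V² + fR·V − fR·V_g = 0
With fR = 1.36×10⁻⁴ × 585×10³ m = 79.6 m/s:
V = [−fR + √((fR)² + 4 fR V_g)]/2 = [−79.6 + √(79.6² + 4×79.6×55)]/2 = 37.4 m/s
Subgeostrophic (V < V_g = 55 m/s), as expected around a low.
Converting: 37.4 m/s × 3.6 = 135 km/h

135 km/h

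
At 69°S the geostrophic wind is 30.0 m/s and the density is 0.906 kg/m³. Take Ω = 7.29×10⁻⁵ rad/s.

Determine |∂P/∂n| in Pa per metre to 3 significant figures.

Coriolis parameter at 69°S:
f = 2Ω sin φ = 2 × 7.29×10⁻⁵ × sin 69° = 1.36×10⁻⁴ s⁻¹
Geostrophic balance rearranged: |∂P/∂n| = f ρ V_g
|∂P/∂n| = 1.36×10⁻⁴ × 0.906 × 30.0 = 3.70×10⁻³ Pa/m

3.70×10⁻³ Pa/m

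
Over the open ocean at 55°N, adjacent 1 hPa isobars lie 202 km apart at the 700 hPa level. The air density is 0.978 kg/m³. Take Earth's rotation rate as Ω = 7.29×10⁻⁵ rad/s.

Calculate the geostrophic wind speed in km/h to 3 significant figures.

15.3 km/h

Coriolis parameter at 55°N:
f = 2Ω sin φ = 2 × 7.29×10⁻⁵ × sin 55° = 1.19×10⁻⁴ s⁻¹
Pressure gradient: |∂P/∂n| = 100 Pa / 202000 m = 4.95×10⁻⁴ Pa/m
Geostrophic balance (pressure-gradient force = Coriolis force):
V_g = (1/(fρ)) |∂P/∂n| = 4.95×10⁻⁴ / (1.19×10⁻⁴ × 0.978) = 4.24 m/s
Converting: 4.24 m/s × 3.6 = 15.3 km/h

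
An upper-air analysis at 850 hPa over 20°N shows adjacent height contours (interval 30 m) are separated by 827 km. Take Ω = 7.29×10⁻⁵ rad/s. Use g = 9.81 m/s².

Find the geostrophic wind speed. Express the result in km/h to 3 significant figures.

Coriolis parameter at 20°N:
f = 2Ω sin φ = 2 × 7.29×10⁻⁵ × sin 20° = 4.99×10⁻⁵ s⁻¹
Height gradient: |∂Z/∂n| = 30 m / 827000 m = 3.63×10⁻⁵
On a pressure surface, geostrophic balance gives V_g = (g/f)|∂Z/∂n|:
V_g = 9.81 × 3.63×10⁻⁵ / 4.99×10⁻⁵ = 7.14 m/s
Converting: 7.14 m/s × 3.6 = 25.7 km/h

25.7 km/h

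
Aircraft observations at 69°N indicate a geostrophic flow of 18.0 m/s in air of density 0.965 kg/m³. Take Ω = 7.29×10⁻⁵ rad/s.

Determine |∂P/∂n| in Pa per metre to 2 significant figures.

Coriolis parameter at 69°N:
f = 2Ω sin φ = 2 × 7.29×10⁻⁵ × sin 69° = 1.36×10⁻⁴ s⁻¹
Geostrophic balance rearranged: |∂P/∂n| = f ρ V_g
|∂P/∂n| = 1.36×10⁻⁴ × 0.965 × 18.0 = 2.36×10⁻³ Pa/m

2.4×10⁻³ Pa/m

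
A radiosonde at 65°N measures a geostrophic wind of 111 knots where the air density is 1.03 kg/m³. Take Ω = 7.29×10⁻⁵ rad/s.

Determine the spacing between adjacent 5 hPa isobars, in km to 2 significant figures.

Coriolis parameter at 65°N:
f = 2Ω sin φ = 2 × 7.29×10⁻⁵ × sin 65° = 1.32×10⁻⁴ s⁻¹
Wind speed in SI: 111 knots = 57.1 m/s
Geostrophic balance rearranged: |∂P/∂n| = f ρ V_g
|∂P/∂n| = 1.32×10⁻⁴ × 1.03 × 57.1 = 7.77×10⁻³ Pa/m
Isobar spacing: Δn = ΔP/|∂P/∂n| = 500 Pa / 7.77×10⁻³ Pa/m = 64334 m ≈ 64 km

64 km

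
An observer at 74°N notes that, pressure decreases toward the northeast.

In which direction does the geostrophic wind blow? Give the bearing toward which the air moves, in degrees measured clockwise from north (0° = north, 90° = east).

135°

The pressure-gradient force points toward the northeast (bearing 045°).
Geostrophic balance: in the Northern Hemisphere the Coriolis force deflects motion to the right, so the geostrophic wind blows 90° to the right of the pressure-gradient force (low pressure on the left).
Rotating 045° by 90° clockwise gives 135° — the wind blows toward the southeast.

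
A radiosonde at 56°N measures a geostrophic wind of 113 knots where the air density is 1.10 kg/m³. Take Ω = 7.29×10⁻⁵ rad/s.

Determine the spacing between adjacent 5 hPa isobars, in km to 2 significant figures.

Coriolis parameter at 56°N:
f = 2Ω sin φ = 2 × 7.29×10⁻⁵ × sin 56° = 1.21×10⁻⁴ s⁻¹
Wind speed in SI: 113 knots = 58.1 m/s
Geostrophic balance rearranged: |∂P/∂n| = f ρ V_g
|∂P/∂n| = 1.21×10⁻⁴ × 1.10 × 58.1 = 7.73×10⁻³ Pa/m
Isobar spacing: Δn = ΔP/|∂P/∂n| = 500 Pa / 7.73×10⁻³ Pa/m = 64689 m ≈ 65 km

65 km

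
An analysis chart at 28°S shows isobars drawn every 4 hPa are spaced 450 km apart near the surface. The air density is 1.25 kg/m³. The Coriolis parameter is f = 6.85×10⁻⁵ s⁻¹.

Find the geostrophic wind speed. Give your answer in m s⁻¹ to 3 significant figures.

Pressure gradient: |∂P/∂n| = 400 Pa / 450000 m = 8.89×10⁻⁴ Pa/m
Geostrophic balance (pressure-gradient force = Coriolis force):
V_g = (1/(fρ)) |∂P/∂n| = 8.89×10⁻⁴ / (6.85×10⁻⁵ × 1.25) = 10.4 m/s

10.4 m s⁻¹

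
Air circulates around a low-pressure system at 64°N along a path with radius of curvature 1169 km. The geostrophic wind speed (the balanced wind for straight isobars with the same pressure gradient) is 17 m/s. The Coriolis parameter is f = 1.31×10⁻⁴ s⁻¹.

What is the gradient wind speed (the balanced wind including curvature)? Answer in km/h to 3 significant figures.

Around a low, centrifugal force acts outward with Coriolis, so pressure-gradient force balances both:
(1/ρ)|∂P/∂n| = fV + V²/R  →  V² + fR·V − fR·V_g = 0
With fR = 1.31×10⁻⁴ × 1169×10³ m = 153 m/s:
V = [−fR + √((fR)² + 4 fR V_g)]/2 = [−153 + √(153² + 4×153×17)]/2 = 15.4 m/s
Subgeostrophic (V < V_g = 17 m/s), as expected around a low.
Converting: 15.4 m/s × 3.6 = 55.6 km/h

55.6 km/h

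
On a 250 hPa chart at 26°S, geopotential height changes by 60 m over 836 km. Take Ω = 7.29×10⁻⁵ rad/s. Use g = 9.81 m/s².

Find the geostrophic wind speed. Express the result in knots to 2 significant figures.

Coriolis parameter at 26°S:
f = 2Ω sin φ = 2 × 7.29×10⁻⁵ × sin 26° = 6.39×10⁻⁵ s⁻¹
Height gradient: |∂Z/∂n| = 60 m / 836000 m = 7.18×10⁻⁵
On a pressure surface, geostrophic balance gives V_g = (g/f)|∂Z/∂n|:
V_g = 9.81 × 7.18×10⁻⁵ / 6.39×10⁻⁵ = 11.0 m/s
Converting: 11.0 m/s × 1.944 = 21 knots

21 knots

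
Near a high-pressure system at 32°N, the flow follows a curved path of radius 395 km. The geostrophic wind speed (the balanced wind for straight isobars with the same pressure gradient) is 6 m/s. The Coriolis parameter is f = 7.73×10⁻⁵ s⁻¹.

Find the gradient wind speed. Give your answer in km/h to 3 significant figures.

Around a high, pressure-gradient force acts outward with centrifugal, so Coriolis balances both:
fV = (1/ρ)|∂P/∂n| + V²/R  →  V² − fR·V + fR·V_g = 0
With fR = 7.73×10⁻⁵ × 395×10³ m = 30.5 m/s:
V = [fR − √((fR)² − 4 fR V_g)]/2 = [30.5 − √(30.5² − 4×30.5×6)]/2 = 8.2 m/s
Supergeostrophic (V > V_g = 6 m/s), as expected around a high.
Converting: 8.2 m/s × 3.6 = 29.5 km/h

29.5 km/h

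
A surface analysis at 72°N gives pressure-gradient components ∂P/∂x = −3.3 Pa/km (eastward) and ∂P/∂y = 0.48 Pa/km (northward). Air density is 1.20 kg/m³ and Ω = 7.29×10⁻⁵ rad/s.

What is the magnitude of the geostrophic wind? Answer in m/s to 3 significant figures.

20.0 m/s

Coriolis parameter at 72°N:
f = 2Ω sin φ = 2 × 7.29×10⁻⁵ × sin 72° = 1.39×10⁻⁴ s⁻¹
Component geostrophic relations (x east, y north):
u_g = −(1/(fρ)) ∂P/∂y,  v_g = (1/(fρ)) ∂P/∂x
u_g = −(0.48×10⁻³)/(1.39×10⁻⁴ × 1.20) = −2.88 m/s;  v_g = (−3.3×10⁻³)/(1.39×10⁻⁴ × 1.20) = −19.8 m/s
|V_g| = √(u_g² + v_g²) = 20.0 m/s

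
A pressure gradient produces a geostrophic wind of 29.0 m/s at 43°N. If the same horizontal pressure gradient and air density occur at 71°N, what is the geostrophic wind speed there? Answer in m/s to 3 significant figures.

20.9 m/s

With the same pressure gradient and density, V_g ∝ 1/f ∝ 1/sin φ.
V₂ = V₁ · sin φ₁ / sin φ₂ = 29.0 × sin 43° / sin 71°
V₂ = 29.0 × 0.6820/0.9455 = 20.9 m/s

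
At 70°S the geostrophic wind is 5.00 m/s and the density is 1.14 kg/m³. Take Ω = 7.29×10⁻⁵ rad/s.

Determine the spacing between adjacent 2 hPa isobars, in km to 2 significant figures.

260 km

Coriolis parameter at 70°S:
f = 2Ω sin φ = 2 × 7.29×10⁻⁵ × sin 70° = 1.37×10⁻⁴ s⁻¹
Geostrophic balance rearranged: |∂P/∂n| = f ρ V_g
|∂P/∂n| = 1.37×10⁻⁴ × 1.14 × 5.00 = 7.81×10⁻⁴ Pa/m
Isobar spacing: Δn = ΔP/|∂P/∂n| = 200 Pa / 7.81×10⁻⁴ Pa/m = 256101 m ≈ 260 km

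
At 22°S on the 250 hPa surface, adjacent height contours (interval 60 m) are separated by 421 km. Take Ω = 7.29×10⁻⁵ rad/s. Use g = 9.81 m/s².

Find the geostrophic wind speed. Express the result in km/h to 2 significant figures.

Coriolis parameter at 22°S:
f = 2Ω sin φ = 2 × 7.29×10⁻⁵ × sin 22° = 5.46×10⁻⁵ s⁻¹
Height gradient: |∂Z/∂n| = 60 m / 421000 m = 1.43×10⁻⁴
On a pressure surface, geostrophic balance gives V_g = (g/f)|∂Z/∂n|:
V_g = 9.81 × 1.43×10⁻⁴ / 5.46×10⁻⁵ = 25.6 m/s
Converting: 25.6 m/s × 3.6 = 92 km/h

92 km/h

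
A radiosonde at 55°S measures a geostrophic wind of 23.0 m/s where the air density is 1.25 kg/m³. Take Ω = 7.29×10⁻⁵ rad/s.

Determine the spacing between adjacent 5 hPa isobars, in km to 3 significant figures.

146 km

Coriolis parameter at 55°S:
f = 2Ω sin φ = 2 × 7.29×10⁻⁵ × sin 55° = 1.19×10⁻⁴ s⁻¹
Geostrophic balance rearranged: |∂P/∂n| = f ρ V_g
|∂P/∂n| = 1.19×10⁻⁴ × 1.25 × 23.0 = 3.43×10⁻³ Pa/m
Isobar spacing: Δn = ΔP/|∂P/∂n| = 500 Pa / 3.43×10⁻³ Pa/m = 145616 m ≈ 146 km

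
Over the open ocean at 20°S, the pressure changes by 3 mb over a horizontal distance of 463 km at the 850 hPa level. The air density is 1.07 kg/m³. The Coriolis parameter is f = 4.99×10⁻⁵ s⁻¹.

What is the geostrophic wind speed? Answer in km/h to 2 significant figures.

44 km/h

Pressure gradient: |∂P/∂n| = 300 Pa / 463000 m = 6.48×10⁻⁴ Pa/m
Geostrophic balance (pressure-gradient force = Coriolis force):
V_g = (1/(fρ)) |∂P/∂n| = 6.48×10⁻⁴ / (4.99×10⁻⁵ × 1.07) = 12.1 m/s
Converting: 12.1 m/s × 3.6 = 44 km/h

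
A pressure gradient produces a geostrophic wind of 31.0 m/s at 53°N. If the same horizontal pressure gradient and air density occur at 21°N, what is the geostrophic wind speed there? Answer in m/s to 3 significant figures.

69.1 m/s

With the same pressure gradient and density, V_g ∝ 1/f ∝ 1/sin φ.
V₂ = V₁ · sin φ₁ / sin φ₂ = 31.0 × sin 53° / sin 21°
V₂ = 31.0 × 0.7986/0.3584 = 69.1 m/s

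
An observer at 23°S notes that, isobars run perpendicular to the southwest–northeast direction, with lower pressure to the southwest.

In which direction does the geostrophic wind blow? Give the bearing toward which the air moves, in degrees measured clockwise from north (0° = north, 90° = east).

The pressure-gradient force points toward the southwest (bearing 225°).
Geostrophic balance: in the Southern Hemisphere the Coriolis force deflects motion to the left, so the geostrophic wind blows 90° to the left of the pressure-gradient force (low pressure on the right).
Rotating 225° by 90° counterclockwise gives 135° — the wind blows toward the southeast.

135°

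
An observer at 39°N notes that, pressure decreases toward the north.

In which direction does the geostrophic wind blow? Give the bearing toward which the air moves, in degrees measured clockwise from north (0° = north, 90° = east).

The pressure-gradient force points toward the north (bearing 000°).
Geostrophic balance: in the Northern Hemisphere the Coriolis force deflects motion to the right, so the geostrophic wind blows 90° to the right of the pressure-gradient force (low pressure on the left).
Rotating 000° by 90° clockwise gives 090° — the wind blows toward the east.

090°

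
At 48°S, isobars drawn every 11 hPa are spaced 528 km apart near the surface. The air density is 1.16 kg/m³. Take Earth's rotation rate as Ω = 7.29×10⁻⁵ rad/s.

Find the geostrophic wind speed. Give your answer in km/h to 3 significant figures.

59.7 km/h

Coriolis parameter at 48°S:
f = 2Ω sin φ = 2 × 7.29×10⁻⁵ × sin 48° = 1.08×10⁻⁴ s⁻¹
Pressure gradient: |∂P/∂n| = 1100 Pa / 528000 m = 2.08×10⁻³ Pa/m
Geostrophic balance (pressure-gradient force = Coriolis force):
V_g = (1/(fρ)) |∂P/∂n| = 2.08×10⁻³ / (1.08×10⁻⁴ × 1.16) = 16.6 m/s
Converting: 16.6 m/s × 3.6 = 59.7 km/h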